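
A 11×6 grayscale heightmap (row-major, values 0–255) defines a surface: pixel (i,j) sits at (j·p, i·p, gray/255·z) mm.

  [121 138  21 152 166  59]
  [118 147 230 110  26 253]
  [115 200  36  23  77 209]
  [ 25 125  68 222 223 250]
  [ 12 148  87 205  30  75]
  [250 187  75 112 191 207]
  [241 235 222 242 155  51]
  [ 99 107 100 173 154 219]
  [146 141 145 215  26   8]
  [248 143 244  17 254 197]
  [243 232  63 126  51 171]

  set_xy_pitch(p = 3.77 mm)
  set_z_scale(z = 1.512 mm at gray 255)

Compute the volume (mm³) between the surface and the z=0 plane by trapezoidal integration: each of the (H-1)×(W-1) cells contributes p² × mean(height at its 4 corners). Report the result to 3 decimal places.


596.619

height_mm = gray/255 × 1.512; cell vol = 3.77² × mean(4 corners)
unit = 3.77² × 1.512 / (4×255) = 0.0210685 mm³ per gray-sum
row 0: Σ corner-gray over 5 cells = 2531  → 53.3245
row 1: Σ corner-gray over 5 cells = 2393  → 50.4170
row 2: Σ corner-gray over 5 cells = 2547  → 53.6616
row 3: Σ corner-gray over 5 cells = 2578  → 54.3147
row 4: Σ corner-gray over 5 cells = 2614  → 55.0731
row 5: Σ corner-gray over 5 cells = 3587  → 75.5728
row 6: Σ corner-gray over 5 cells = 3386  → 71.3381
row 7: Σ corner-gray over 5 cells = 2594  → 54.6518
row 8: Σ corner-gray over 5 cells = 2969  → 62.5525
row 9: Σ corner-gray over 5 cells = 3119  → 65.7128
Σ rows: total corner-gray = 28318  → 596.6187 mm³


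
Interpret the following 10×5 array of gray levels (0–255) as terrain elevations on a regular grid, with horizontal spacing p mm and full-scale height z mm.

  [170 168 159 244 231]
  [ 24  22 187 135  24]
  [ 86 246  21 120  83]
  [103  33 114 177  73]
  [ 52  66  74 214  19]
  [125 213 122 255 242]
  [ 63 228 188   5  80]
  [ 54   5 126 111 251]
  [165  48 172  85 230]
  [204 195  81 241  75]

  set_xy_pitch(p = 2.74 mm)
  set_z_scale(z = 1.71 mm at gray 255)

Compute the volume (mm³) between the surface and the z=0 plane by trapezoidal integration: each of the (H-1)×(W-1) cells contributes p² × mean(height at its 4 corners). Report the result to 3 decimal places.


227.459

height_mm = gray/255 × 1.71; cell vol = 2.74² × mean(4 corners)
unit = 2.74² × 1.71 / (4×255) = 0.0125863 mm³ per gray-sum
row 0: Σ corner-gray over 4 cells = 2279  → 28.6841
row 1: Σ corner-gray over 4 cells = 1679  → 21.1323
row 2: Σ corner-gray over 4 cells = 1767  → 22.2399
row 3: Σ corner-gray over 4 cells = 1603  → 20.1758
row 4: Σ corner-gray over 4 cells = 2326  → 29.2757
row 5: Σ corner-gray over 4 cells = 2532  → 31.8684
row 6: Σ corner-gray over 4 cells = 1774  → 22.3280
row 7: Σ corner-gray over 4 cells = 1794  → 22.5798
row 8: Σ corner-gray over 4 cells = 2318  → 29.1750
Σ rows: total corner-gray = 18072  → 227.4591 mm³


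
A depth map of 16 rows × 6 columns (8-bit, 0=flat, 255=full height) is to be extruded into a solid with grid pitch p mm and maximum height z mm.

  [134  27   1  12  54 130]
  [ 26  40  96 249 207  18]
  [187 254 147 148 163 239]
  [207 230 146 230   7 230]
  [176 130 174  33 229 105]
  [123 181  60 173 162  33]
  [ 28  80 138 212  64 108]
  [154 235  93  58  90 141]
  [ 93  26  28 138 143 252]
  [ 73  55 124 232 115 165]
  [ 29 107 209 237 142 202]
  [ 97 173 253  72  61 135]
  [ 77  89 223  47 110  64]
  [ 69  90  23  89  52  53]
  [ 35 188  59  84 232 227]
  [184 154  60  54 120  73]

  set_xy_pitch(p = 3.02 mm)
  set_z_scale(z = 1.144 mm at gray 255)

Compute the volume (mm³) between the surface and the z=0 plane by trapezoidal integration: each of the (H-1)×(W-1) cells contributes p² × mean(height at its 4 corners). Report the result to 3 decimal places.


height_mm = gray/255 × 1.144; cell vol = 3.02² × mean(4 corners)
unit = 3.02² × 1.144 / (4×255) = 0.0102292 mm³ per gray-sum
row 0: Σ corner-gray over 5 cells = 1680  → 17.1850
row 1: Σ corner-gray over 5 cells = 3078  → 31.4853
row 2: Σ corner-gray over 5 cells = 3513  → 35.9350
row 3: Σ corner-gray over 5 cells = 3076  → 31.4649
row 4: Σ corner-gray over 5 cells = 2721  → 27.8335
row 5: Σ corner-gray over 5 cells = 2432  → 24.8773
row 6: Σ corner-gray over 5 cells = 2371  → 24.2533
row 7: Σ corner-gray over 5 cells = 2262  → 23.1383
row 8: Σ corner-gray over 5 cells = 2305  → 23.5782
row 9: Σ corner-gray over 5 cells = 2911  → 29.7771
row 10: Σ corner-gray over 5 cells = 2971  → 30.3908
row 11: Σ corner-gray over 5 cells = 2429  → 24.8466
row 12: Σ corner-gray over 5 cells = 1709  → 17.4816
row 13: Σ corner-gray over 5 cells = 2018  → 20.6424
row 14: Σ corner-gray over 5 cells = 2421  → 24.7648
Σ rows: total corner-gray = 37897  → 387.6543 mm³

387.654


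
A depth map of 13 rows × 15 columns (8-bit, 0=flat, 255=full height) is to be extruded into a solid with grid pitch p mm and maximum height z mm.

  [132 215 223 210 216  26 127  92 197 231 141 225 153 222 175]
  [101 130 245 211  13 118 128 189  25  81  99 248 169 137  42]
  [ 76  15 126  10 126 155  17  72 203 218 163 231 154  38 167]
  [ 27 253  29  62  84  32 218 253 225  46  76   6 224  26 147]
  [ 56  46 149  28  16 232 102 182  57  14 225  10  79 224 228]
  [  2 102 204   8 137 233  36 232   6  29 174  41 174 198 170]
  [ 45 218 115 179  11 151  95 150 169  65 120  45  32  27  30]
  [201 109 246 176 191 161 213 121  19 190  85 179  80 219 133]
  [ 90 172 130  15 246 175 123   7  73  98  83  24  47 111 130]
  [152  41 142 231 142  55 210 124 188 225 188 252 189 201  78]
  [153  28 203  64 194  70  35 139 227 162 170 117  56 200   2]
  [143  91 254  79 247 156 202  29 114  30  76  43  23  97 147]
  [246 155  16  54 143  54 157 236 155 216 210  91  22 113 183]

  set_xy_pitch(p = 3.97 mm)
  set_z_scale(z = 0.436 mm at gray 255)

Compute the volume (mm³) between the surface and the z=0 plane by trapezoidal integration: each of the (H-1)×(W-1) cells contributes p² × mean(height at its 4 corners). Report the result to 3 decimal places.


height_mm = gray/255 × 0.436; cell vol = 3.97² × mean(4 corners)
unit = 3.97² × 0.436 / (4×255) = 0.00673701 mm³ per gray-sum
row 0: Σ corner-gray over 14 cells = 8592  → 57.8844
row 1: Σ corner-gray over 14 cells = 7028  → 47.3477
row 2: Σ corner-gray over 14 cells = 6541  → 44.0668
row 3: Σ corner-gray over 14 cells = 6254  → 42.1333
row 4: Σ corner-gray over 14 cells = 6332  → 42.6588
row 5: Σ corner-gray over 14 cells = 6149  → 41.4259
row 6: Σ corner-gray over 14 cells = 7141  → 48.1090
row 7: Σ corner-gray over 14 cells = 7140  → 48.1023
row 8: Σ corner-gray over 14 cells = 7434  → 50.0829
row 9: Σ corner-gray over 14 cells = 8091  → 54.5092
row 10: Σ corner-gray over 14 cells = 6657  → 44.8483
row 11: Σ corner-gray over 14 cells = 6845  → 46.1148
Σ rows: total corner-gray = 84204  → 567.2834 mm³

567.283


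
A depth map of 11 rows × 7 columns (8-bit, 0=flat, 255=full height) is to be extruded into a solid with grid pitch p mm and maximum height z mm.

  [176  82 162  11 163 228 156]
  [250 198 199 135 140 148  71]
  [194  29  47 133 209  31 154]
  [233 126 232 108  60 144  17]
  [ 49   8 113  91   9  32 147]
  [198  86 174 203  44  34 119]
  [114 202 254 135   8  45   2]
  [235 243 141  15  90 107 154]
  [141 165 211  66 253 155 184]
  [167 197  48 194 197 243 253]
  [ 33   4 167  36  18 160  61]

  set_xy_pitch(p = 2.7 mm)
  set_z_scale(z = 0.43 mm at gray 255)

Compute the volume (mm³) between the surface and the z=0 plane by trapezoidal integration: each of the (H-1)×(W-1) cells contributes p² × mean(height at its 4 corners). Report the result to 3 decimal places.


height_mm = gray/255 × 0.43; cell vol = 2.7² × mean(4 corners)
unit = 2.7² × 0.43 / (4×255) = 0.00307324 mm³ per gray-sum
row 0: Σ corner-gray over 6 cells = 3585  → 11.0175
row 1: Σ corner-gray over 6 cells = 3207  → 9.8559
row 2: Σ corner-gray over 6 cells = 2836  → 8.7157
row 3: Σ corner-gray over 6 cells = 2292  → 7.0439
row 4: Σ corner-gray over 6 cells = 2101  → 6.4569
row 5: Σ corner-gray over 6 cells = 2803  → 8.6143
row 6: Σ corner-gray over 6 cells = 2985  → 9.1736
row 7: Σ corner-gray over 6 cells = 3606  → 11.0821
row 8: Σ corner-gray over 6 cells = 4203  → 12.9168
row 9: Σ corner-gray over 6 cells = 3042  → 9.3488
Σ rows: total corner-gray = 30660  → 94.2254 mm³

94.225


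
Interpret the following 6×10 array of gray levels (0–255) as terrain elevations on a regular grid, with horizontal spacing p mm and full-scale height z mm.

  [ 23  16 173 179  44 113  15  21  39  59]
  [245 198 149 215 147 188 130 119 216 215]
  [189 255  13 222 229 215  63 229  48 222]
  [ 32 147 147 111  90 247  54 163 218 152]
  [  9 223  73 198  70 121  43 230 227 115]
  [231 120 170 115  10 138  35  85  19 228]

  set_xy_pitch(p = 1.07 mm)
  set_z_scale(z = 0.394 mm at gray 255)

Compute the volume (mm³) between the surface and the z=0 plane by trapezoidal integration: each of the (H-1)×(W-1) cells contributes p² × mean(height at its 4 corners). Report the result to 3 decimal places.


height_mm = gray/255 × 0.394; cell vol = 1.07² × mean(4 corners)
unit = 1.07² × 0.394 / (4×255) = 0.000442246 mm³ per gray-sum
row 0: Σ corner-gray over 9 cells = 4466  → 1.9751
row 1: Σ corner-gray over 9 cells = 6143  → 2.7167
row 2: Σ corner-gray over 9 cells = 5497  → 2.4310
row 3: Σ corner-gray over 9 cells = 5032  → 2.2254
row 4: Σ corner-gray over 9 cells = 4337  → 1.9180
Σ rows: total corner-gray = 25475  → 11.2662 mm³

11.266


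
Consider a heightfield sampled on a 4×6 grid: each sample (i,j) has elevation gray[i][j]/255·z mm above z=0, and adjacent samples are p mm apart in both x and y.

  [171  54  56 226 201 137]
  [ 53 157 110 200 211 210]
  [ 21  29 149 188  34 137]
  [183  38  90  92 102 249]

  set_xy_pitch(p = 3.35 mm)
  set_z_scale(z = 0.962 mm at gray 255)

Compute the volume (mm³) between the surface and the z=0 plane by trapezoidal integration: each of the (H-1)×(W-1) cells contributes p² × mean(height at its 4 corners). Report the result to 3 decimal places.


height_mm = gray/255 × 0.962; cell vol = 3.35² × mean(4 corners)
unit = 3.35² × 0.962 / (4×255) = 0.0105844 mm³ per gray-sum
row 0: Σ corner-gray over 5 cells = 3001  → 31.7637
row 1: Σ corner-gray over 5 cells = 2577  → 27.2759
row 2: Σ corner-gray over 5 cells = 2034  → 21.5286
Σ rows: total corner-gray = 7612  → 80.5681 mm³

80.568


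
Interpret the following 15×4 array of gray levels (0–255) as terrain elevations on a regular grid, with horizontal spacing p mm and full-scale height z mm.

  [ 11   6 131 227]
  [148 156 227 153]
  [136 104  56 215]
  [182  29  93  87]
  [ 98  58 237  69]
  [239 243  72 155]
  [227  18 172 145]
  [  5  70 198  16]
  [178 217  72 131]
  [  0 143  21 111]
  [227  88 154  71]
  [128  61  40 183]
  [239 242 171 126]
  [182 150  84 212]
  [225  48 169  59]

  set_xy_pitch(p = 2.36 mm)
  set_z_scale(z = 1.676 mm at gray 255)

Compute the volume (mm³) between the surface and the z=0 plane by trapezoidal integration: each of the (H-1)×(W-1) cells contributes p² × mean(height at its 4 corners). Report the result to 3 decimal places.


height_mm = gray/255 × 1.676; cell vol = 2.36² × mean(4 corners)
unit = 2.36² × 1.676 / (4×255) = 0.00915162 mm³ per gray-sum
row 0: Σ corner-gray over 3 cells = 1579  → 14.4504
row 1: Σ corner-gray over 3 cells = 1738  → 15.9055
row 2: Σ corner-gray over 3 cells = 1184  → 10.8355
row 3: Σ corner-gray over 3 cells = 1270  → 11.6226
row 4: Σ corner-gray over 3 cells = 1781  → 16.2990
row 5: Σ corner-gray over 3 cells = 1776  → 16.2533
row 6: Σ corner-gray over 3 cells = 1309  → 11.9795
row 7: Σ corner-gray over 3 cells = 1444  → 13.2149
row 8: Σ corner-gray over 3 cells = 1326  → 12.1350
row 9: Σ corner-gray over 3 cells = 1221  → 11.1741
row 10: Σ corner-gray over 3 cells = 1295  → 11.8513
row 11: Σ corner-gray over 3 cells = 1704  → 15.5944
row 12: Σ corner-gray over 3 cells = 2053  → 18.7883
row 13: Σ corner-gray over 3 cells = 1580  → 14.4596
Σ rows: total corner-gray = 21260  → 194.5634 mm³

194.563


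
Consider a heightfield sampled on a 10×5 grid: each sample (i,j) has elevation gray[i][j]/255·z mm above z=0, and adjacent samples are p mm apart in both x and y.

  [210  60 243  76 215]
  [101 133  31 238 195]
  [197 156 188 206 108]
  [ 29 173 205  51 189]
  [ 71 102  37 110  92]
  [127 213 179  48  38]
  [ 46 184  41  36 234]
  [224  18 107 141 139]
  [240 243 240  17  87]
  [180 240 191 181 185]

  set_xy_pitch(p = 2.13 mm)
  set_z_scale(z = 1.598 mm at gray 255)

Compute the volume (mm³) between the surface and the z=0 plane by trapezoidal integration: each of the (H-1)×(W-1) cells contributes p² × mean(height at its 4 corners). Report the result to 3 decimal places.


height_mm = gray/255 × 1.598; cell vol = 2.13² × mean(4 corners)
unit = 2.13² × 1.598 / (4×255) = 0.00710781 mm³ per gray-sum
row 0: Σ corner-gray over 4 cells = 2283  → 16.2271
row 1: Σ corner-gray over 4 cells = 2505  → 17.8051
row 2: Σ corner-gray over 4 cells = 2481  → 17.6345
row 3: Σ corner-gray over 4 cells = 1737  → 12.3463
row 4: Σ corner-gray over 4 cells = 1706  → 12.1259
row 5: Σ corner-gray over 4 cells = 1847  → 13.1281
row 6: Σ corner-gray over 4 cells = 1697  → 12.0620
row 7: Σ corner-gray over 4 cells = 2222  → 15.7936
row 8: Σ corner-gray over 4 cells = 2916  → 20.7264
Σ rows: total corner-gray = 19394  → 137.8489 mm³

137.849


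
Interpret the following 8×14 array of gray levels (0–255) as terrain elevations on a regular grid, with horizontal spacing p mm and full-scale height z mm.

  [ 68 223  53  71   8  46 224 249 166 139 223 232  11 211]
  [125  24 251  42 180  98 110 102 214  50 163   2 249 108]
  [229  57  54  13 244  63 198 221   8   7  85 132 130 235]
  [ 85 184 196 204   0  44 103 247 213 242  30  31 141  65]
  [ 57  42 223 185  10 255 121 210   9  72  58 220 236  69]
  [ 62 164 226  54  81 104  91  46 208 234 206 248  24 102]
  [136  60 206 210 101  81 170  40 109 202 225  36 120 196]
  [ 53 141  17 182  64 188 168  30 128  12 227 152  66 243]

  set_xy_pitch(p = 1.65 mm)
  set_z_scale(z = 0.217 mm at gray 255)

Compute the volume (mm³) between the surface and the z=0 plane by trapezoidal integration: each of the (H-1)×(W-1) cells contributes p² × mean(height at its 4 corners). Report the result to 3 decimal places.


height_mm = gray/255 × 0.217; cell vol = 1.65² × mean(4 corners)
unit = 1.65² × 0.217 / (4×255) = 0.000579199 mm³ per gray-sum
row 0: Σ corner-gray over 13 cells = 6772  → 3.9223
row 1: Σ corner-gray over 13 cells = 6091  → 3.5279
row 2: Σ corner-gray over 13 cells = 6308  → 3.6536
row 3: Σ corner-gray over 13 cells = 6828  → 3.9548
row 4: Σ corner-gray over 13 cells = 6944  → 4.0220
row 5: Σ corner-gray over 13 cells = 6988  → 4.0474
row 6: Σ corner-gray over 13 cells = 6498  → 3.7636
Σ rows: total corner-gray = 46429  → 26.8916 mm³

26.892


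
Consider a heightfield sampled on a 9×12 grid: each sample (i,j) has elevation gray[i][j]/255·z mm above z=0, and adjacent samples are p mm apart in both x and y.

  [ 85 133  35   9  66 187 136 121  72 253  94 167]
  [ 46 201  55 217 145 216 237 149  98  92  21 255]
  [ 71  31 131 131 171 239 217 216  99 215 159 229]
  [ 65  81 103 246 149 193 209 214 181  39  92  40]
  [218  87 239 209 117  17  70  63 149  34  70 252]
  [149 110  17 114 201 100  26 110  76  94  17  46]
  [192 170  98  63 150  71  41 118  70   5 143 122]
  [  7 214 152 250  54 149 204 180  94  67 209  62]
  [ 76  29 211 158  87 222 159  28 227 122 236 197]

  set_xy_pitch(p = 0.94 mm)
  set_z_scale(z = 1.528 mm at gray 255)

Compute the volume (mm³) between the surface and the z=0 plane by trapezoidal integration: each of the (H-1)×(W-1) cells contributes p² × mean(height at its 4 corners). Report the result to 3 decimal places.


height_mm = gray/255 × 1.528; cell vol = 0.94² × mean(4 corners)
unit = 0.94² × 1.528 / (4×255) = 0.00132367 mm³ per gray-sum
row 0: Σ corner-gray over 11 cells = 5627  → 7.4483
row 1: Σ corner-gray over 11 cells = 6681  → 8.8434
row 2: Σ corner-gray over 11 cells = 6637  → 8.7852
row 3: Σ corner-gray over 11 cells = 5699  → 7.5436
row 4: Σ corner-gray over 11 cells = 4505  → 5.9631
row 5: Σ corner-gray over 11 cells = 4097  → 5.4231
row 6: Σ corner-gray over 11 cells = 5387  → 7.1306
row 7: Σ corner-gray over 11 cells = 6446  → 8.5324
Σ rows: total corner-gray = 45079  → 59.6696 mm³

59.670


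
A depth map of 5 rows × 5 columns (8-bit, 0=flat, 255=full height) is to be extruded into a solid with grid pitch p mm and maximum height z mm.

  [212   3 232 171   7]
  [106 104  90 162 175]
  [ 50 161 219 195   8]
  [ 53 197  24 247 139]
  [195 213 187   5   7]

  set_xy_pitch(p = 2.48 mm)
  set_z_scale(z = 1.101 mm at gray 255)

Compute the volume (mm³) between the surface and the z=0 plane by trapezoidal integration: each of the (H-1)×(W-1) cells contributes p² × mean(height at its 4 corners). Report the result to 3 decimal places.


57.764

height_mm = gray/255 × 1.101; cell vol = 2.48² × mean(4 corners)
unit = 2.48² × 1.101 / (4×255) = 0.00663881 mm³ per gray-sum
row 0: Σ corner-gray over 4 cells = 2024  → 13.4370
row 1: Σ corner-gray over 4 cells = 2201  → 14.6120
row 2: Σ corner-gray over 4 cells = 2336  → 15.5083
row 3: Σ corner-gray over 4 cells = 2140  → 14.2071
Σ rows: total corner-gray = 8701  → 57.7643 mm³


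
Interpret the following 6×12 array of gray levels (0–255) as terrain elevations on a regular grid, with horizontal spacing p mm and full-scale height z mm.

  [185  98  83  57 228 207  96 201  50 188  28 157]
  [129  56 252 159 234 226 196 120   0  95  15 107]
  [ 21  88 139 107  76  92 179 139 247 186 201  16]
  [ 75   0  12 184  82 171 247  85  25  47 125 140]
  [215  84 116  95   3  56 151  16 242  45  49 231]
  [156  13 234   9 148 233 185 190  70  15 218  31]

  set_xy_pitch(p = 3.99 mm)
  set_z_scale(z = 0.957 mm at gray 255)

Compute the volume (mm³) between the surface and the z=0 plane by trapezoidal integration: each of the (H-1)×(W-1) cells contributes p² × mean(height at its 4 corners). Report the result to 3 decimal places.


height_mm = gray/255 × 0.957; cell vol = 3.99² × mean(4 corners)
unit = 3.99² × 0.957 / (4×255) = 0.0149368 mm³ per gray-sum
row 0: Σ corner-gray over 11 cells = 5756  → 85.9762
row 1: Σ corner-gray over 11 cells = 5887  → 87.9329
row 2: Σ corner-gray over 11 cells = 5116  → 76.4167
row 3: Σ corner-gray over 11 cells = 4331  → 64.6913
row 4: Σ corner-gray over 11 cells = 4977  → 74.3405
Σ rows: total corner-gray = 26067  → 389.3576 mm³

389.358


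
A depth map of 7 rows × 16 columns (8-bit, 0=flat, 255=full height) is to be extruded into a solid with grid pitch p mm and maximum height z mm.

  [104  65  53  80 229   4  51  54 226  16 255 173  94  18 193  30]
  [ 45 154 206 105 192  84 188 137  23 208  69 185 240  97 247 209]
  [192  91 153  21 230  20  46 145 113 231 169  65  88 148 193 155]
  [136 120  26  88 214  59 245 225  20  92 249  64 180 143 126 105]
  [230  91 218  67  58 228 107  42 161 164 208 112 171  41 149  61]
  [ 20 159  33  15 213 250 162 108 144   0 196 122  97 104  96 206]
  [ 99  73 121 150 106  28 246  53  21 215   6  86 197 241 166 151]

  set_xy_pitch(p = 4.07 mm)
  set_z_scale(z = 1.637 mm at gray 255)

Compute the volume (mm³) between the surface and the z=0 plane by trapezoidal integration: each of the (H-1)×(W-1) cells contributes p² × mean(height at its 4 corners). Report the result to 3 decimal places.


height_mm = gray/255 × 1.637; cell vol = 4.07² × mean(4 corners)
unit = 4.07² × 1.637 / (4×255) = 0.026585 mm³ per gray-sum
row 0: Σ corner-gray over 15 cells = 7680  → 204.1731
row 1: Σ corner-gray over 15 cells = 8297  → 220.5761
row 2: Σ corner-gray over 15 cells = 7716  → 205.1302
row 3: Σ corner-gray over 15 cells = 7868  → 209.1711
row 4: Σ corner-gray over 15 cells = 7549  → 200.6905
row 5: Σ corner-gray over 15 cells = 7292  → 193.8581
Σ rows: total corner-gray = 46402  → 1233.5990 mm³

1233.599


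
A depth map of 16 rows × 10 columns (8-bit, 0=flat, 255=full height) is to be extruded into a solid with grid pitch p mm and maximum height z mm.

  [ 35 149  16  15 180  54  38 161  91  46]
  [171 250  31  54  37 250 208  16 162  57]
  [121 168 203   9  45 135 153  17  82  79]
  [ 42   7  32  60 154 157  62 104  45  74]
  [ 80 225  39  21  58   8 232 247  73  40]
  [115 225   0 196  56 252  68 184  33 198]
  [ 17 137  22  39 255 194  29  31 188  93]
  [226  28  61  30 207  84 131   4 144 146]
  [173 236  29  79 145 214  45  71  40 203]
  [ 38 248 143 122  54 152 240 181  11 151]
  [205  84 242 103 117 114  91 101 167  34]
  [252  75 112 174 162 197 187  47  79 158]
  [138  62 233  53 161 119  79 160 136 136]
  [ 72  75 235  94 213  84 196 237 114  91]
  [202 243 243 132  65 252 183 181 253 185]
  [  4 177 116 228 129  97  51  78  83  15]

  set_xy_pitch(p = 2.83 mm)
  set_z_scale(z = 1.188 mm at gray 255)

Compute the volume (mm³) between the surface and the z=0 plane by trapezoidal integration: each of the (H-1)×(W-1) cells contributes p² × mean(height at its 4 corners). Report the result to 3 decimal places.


height_mm = gray/255 × 1.188; cell vol = 2.83² × mean(4 corners)
unit = 2.83² × 1.188 / (4×255) = 0.00932801 mm³ per gray-sum
row 0: Σ corner-gray over 9 cells = 3733  → 34.8215
row 1: Σ corner-gray over 9 cells = 4068  → 37.9464
row 2: Σ corner-gray over 9 cells = 3182  → 29.6817
row 3: Σ corner-gray over 9 cells = 3284  → 30.6332
row 4: Σ corner-gray over 9 cells = 4267  → 39.8026
row 5: Σ corner-gray over 9 cells = 4241  → 39.5601
row 6: Σ corner-gray over 9 cells = 3650  → 34.0472
row 7: Σ corner-gray over 9 cells = 3844  → 35.8569
row 8: Σ corner-gray over 9 cells = 4585  → 42.7689
row 9: Σ corner-gray over 9 cells = 4768  → 44.4760
row 10: Σ corner-gray over 9 cells = 4753  → 44.3360
row 11: Σ corner-gray over 9 cells = 4756  → 44.3640
row 12: Σ corner-gray over 9 cells = 4939  → 46.0711
row 13: Σ corner-gray over 9 cells = 6150  → 57.3673
row 14: Σ corner-gray over 9 cells = 5428  → 50.6325
Σ rows: total corner-gray = 65648  → 612.3654 mm³

612.365


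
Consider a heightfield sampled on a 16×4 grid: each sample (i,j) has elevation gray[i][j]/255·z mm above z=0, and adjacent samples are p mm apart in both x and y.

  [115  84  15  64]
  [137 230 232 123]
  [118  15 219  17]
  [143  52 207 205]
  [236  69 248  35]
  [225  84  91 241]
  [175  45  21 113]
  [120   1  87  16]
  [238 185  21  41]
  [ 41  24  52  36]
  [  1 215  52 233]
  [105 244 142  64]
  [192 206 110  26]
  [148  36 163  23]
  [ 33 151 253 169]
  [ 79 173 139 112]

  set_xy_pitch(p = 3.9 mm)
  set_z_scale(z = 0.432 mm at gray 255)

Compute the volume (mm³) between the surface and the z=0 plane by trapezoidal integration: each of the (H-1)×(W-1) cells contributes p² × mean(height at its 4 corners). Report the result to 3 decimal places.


138.629

height_mm = gray/255 × 0.432; cell vol = 3.9² × mean(4 corners)
unit = 3.9² × 0.432 / (4×255) = 0.00644188 mm³ per gray-sum
row 0: Σ corner-gray over 3 cells = 1561  → 10.0558
row 1: Σ corner-gray over 3 cells = 1787  → 11.5116
row 2: Σ corner-gray over 3 cells = 1469  → 9.4631
row 3: Σ corner-gray over 3 cells = 1771  → 11.4086
row 4: Σ corner-gray over 3 cells = 1721  → 11.0865
row 5: Σ corner-gray over 3 cells = 1236  → 7.9622
row 6: Σ corner-gray over 3 cells = 732  → 4.7155
row 7: Σ corner-gray over 3 cells = 1003  → 6.4612
row 8: Σ corner-gray over 3 cells = 920  → 5.9265
row 9: Σ corner-gray over 3 cells = 997  → 6.4226
row 10: Σ corner-gray over 3 cells = 1709  → 11.0092
row 11: Σ corner-gray over 3 cells = 1791  → 11.5374
row 12: Σ corner-gray over 3 cells = 1419  → 9.1410
row 13: Σ corner-gray over 3 cells = 1579  → 10.1717
row 14: Σ corner-gray over 3 cells = 1825  → 11.7564
Σ rows: total corner-gray = 21520  → 138.6293 mm³


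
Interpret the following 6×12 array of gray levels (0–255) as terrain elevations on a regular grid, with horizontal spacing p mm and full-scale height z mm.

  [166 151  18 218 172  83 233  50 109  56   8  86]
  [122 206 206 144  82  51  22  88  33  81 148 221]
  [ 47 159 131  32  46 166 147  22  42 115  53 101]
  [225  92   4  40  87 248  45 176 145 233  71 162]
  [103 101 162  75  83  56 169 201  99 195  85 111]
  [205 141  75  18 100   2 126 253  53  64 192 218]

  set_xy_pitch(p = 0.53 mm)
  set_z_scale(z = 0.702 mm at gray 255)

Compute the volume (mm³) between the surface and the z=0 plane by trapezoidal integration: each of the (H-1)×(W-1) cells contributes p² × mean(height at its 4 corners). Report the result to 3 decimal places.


4.730

height_mm = gray/255 × 0.702; cell vol = 0.53² × mean(4 corners)
unit = 0.53² × 0.702 / (4×255) = 0.000193325 mm³ per gray-sum
row 0: Σ corner-gray over 11 cells = 4913  → 0.9498
row 1: Σ corner-gray over 11 cells = 4439  → 0.8582
row 2: Σ corner-gray over 11 cells = 4643  → 0.8976
row 3: Σ corner-gray over 11 cells = 5335  → 1.0314
row 4: Σ corner-gray over 11 cells = 5137  → 0.9931
Σ rows: total corner-gray = 24467  → 4.7301 mm³


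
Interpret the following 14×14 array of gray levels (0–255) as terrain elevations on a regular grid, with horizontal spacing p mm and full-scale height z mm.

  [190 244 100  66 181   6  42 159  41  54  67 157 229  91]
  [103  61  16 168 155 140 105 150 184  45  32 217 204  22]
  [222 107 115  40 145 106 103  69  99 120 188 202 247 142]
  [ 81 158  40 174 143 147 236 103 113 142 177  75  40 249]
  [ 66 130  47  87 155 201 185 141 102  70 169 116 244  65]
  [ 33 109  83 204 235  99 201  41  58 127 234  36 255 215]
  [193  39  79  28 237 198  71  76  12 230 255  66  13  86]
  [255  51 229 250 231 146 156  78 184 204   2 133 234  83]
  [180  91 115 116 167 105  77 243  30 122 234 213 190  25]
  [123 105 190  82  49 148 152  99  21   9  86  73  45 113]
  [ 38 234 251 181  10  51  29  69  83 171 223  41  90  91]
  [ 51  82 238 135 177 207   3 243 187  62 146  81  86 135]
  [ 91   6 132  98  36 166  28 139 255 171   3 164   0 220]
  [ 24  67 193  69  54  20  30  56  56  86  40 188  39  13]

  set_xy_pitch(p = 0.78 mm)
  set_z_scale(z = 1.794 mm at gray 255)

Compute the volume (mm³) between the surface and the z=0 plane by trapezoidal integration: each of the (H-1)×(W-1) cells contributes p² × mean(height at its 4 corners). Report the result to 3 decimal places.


88.942

height_mm = gray/255 × 1.794; cell vol = 0.78² × mean(4 corners)
unit = 0.78² × 1.794 / (4×255) = 0.00107007 mm³ per gray-sum
row 0: Σ corner-gray over 13 cells = 6052  → 6.4761
row 1: Σ corner-gray over 13 cells = 6525  → 6.9822
row 2: Σ corner-gray over 13 cells = 6872  → 7.3535
row 3: Σ corner-gray over 13 cells = 6851  → 7.3310
row 4: Σ corner-gray over 13 cells = 7037  → 7.5301
row 5: Σ corner-gray over 13 cells = 6499  → 6.9544
row 6: Σ corner-gray over 13 cells = 7021  → 7.5129
row 7: Σ corner-gray over 13 cells = 7745  → 8.2877
row 8: Σ corner-gray over 13 cells = 5965  → 6.3830
row 9: Σ corner-gray over 13 cells = 5349  → 5.7238
row 10: Σ corner-gray over 13 cells = 6475  → 6.9287
row 11: Σ corner-gray over 13 cells = 6187  → 6.6205
row 12: Σ corner-gray over 13 cells = 4540  → 4.8581
Σ rows: total corner-gray = 83118  → 88.9419 mm³


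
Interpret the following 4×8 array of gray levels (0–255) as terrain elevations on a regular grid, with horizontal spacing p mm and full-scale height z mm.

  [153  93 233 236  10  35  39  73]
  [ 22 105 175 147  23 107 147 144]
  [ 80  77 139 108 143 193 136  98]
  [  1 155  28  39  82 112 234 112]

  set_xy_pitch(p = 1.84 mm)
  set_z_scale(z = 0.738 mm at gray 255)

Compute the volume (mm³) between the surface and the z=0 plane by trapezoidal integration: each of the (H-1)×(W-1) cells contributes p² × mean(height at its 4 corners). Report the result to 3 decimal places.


height_mm = gray/255 × 0.738; cell vol = 1.84² × mean(4 corners)
unit = 1.84² × 0.738 / (4×255) = 0.00244958 mm³ per gray-sum
row 0: Σ corner-gray over 7 cells = 3092  → 7.5741
row 1: Σ corner-gray over 7 cells = 3344  → 8.1914
row 2: Σ corner-gray over 7 cells = 3183  → 7.7970
Σ rows: total corner-gray = 9619  → 23.5625 mm³

23.563


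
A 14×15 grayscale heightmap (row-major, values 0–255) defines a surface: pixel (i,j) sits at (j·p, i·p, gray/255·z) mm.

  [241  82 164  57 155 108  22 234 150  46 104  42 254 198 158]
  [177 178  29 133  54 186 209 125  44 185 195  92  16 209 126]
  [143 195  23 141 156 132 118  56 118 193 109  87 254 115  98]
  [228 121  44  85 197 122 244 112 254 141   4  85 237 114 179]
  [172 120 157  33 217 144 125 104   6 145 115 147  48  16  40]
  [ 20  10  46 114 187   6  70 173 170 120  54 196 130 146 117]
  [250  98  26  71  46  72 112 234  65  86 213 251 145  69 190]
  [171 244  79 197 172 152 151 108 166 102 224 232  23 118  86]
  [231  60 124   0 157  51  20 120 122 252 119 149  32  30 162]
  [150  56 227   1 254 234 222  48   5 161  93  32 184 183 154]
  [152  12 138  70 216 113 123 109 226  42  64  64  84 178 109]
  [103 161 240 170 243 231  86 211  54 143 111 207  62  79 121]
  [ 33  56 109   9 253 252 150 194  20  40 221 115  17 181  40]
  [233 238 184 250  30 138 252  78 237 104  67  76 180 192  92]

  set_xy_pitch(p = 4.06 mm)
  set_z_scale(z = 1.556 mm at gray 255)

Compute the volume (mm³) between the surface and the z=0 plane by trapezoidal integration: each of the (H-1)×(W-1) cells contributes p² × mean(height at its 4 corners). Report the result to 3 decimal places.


height_mm = gray/255 × 1.556; cell vol = 4.06² × mean(4 corners)
unit = 4.06² × 1.556 / (4×255) = 0.0251456 mm³ per gray-sum
row 0: Σ corner-gray over 14 cells = 7244  → 182.1545
row 1: Σ corner-gray over 14 cells = 7248  → 182.2551
row 2: Σ corner-gray over 14 cells = 7562  → 190.1508
row 3: Σ corner-gray over 14 cells = 6893  → 173.3284
row 4: Σ corner-gray over 14 cells = 5947  → 149.5407
row 5: Σ corner-gray over 14 cells = 6397  → 160.8562
row 6: Σ corner-gray over 14 cells = 7609  → 191.3326
row 7: Σ corner-gray over 14 cells = 7058  → 177.4774
row 8: Σ corner-gray over 14 cells = 6569  → 165.1813
row 9: Σ corner-gray over 14 cells = 6843  → 172.0711
row 10: Σ corner-gray over 14 cells = 7359  → 185.0463
row 11: Σ corner-gray over 14 cells = 7527  → 189.2707
row 12: Σ corner-gray over 14 cells = 7684  → 193.2186
Σ rows: total corner-gray = 91940  → 2311.8837 mm³

2311.884


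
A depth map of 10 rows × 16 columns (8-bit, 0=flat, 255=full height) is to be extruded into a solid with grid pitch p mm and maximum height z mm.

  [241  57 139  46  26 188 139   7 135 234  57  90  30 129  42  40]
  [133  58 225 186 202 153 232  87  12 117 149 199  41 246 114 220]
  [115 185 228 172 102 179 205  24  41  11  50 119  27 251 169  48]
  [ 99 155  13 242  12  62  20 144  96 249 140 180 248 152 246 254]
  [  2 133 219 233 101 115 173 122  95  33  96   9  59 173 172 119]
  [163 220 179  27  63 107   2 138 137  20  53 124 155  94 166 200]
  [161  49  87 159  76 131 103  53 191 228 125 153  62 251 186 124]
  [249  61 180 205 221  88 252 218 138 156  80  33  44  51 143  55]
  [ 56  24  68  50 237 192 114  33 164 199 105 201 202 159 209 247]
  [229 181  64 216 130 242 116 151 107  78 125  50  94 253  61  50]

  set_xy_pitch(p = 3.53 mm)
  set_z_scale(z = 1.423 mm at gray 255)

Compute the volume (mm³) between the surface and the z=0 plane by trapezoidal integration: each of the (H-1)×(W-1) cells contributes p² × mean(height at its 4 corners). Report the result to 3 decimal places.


1216.753

height_mm = gray/255 × 1.423; cell vol = 3.53² × mean(4 corners)
unit = 3.53² × 1.423 / (4×255) = 0.0173842 mm³ per gray-sum
row 0: Σ corner-gray over 15 cells = 7314  → 127.1479
row 1: Σ corner-gray over 15 cells = 8084  → 140.5337
row 2: Σ corner-gray over 15 cells = 7960  → 138.3781
row 3: Σ corner-gray over 15 cells = 7858  → 136.6049
row 4: Σ corner-gray over 15 cells = 6920  → 120.2985
row 5: Σ corner-gray over 15 cells = 7326  → 127.3565
row 6: Σ corner-gray over 15 cells = 8037  → 139.7166
row 7: Σ corner-gray over 15 cells = 8261  → 143.6107
row 8: Σ corner-gray over 15 cells = 8232  → 143.1065
Σ rows: total corner-gray = 69992  → 1216.7533 mm³


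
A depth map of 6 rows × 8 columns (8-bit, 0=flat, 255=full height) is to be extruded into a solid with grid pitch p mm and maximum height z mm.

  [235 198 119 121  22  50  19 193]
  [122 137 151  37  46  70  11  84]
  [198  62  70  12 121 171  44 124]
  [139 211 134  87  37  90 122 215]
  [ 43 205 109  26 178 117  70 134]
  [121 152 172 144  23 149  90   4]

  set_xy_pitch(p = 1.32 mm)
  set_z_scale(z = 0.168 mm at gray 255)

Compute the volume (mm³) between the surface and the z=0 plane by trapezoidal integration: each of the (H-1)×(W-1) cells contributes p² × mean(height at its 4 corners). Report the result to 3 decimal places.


height_mm = gray/255 × 0.168; cell vol = 1.32² × mean(4 corners)
unit = 1.32² × 0.168 / (4×255) = 0.000286984 mm³ per gray-sum
row 0: Σ corner-gray over 7 cells = 2596  → 0.7450
row 1: Σ corner-gray over 7 cells = 2392  → 0.6865
row 2: Σ corner-gray over 7 cells = 2998  → 0.8604
row 3: Σ corner-gray over 7 cells = 3303  → 0.9479
row 4: Σ corner-gray over 7 cells = 3172  → 0.9103
Σ rows: total corner-gray = 14461  → 4.1501 mm³

4.150


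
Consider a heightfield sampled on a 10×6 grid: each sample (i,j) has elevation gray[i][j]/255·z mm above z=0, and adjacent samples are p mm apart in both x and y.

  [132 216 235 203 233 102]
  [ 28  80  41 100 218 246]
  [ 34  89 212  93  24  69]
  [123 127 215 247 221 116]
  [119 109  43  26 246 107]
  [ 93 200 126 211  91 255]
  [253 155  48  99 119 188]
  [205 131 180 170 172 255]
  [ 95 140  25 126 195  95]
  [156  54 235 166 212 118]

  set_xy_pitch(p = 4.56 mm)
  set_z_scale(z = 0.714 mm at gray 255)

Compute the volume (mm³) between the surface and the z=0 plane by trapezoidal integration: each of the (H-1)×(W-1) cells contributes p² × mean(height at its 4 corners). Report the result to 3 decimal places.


height_mm = gray/255 × 0.714; cell vol = 4.56² × mean(4 corners)
unit = 4.56² × 0.714 / (4×255) = 0.0145555 mm³ per gray-sum
row 0: Σ corner-gray over 5 cells = 3160  → 45.9954
row 1: Σ corner-gray over 5 cells = 2091  → 30.4356
row 2: Σ corner-gray over 5 cells = 2798  → 40.7263
row 3: Σ corner-gray over 5 cells = 2933  → 42.6913
row 4: Σ corner-gray over 5 cells = 2678  → 38.9797
row 5: Σ corner-gray over 5 cells = 2887  → 42.0218
row 6: Σ corner-gray over 5 cells = 3049  → 44.3798
row 7: Σ corner-gray over 5 cells = 2928  → 42.6186
row 8: Σ corner-gray over 5 cells = 2770  → 40.3188
Σ rows: total corner-gray = 25294  → 368.1673 mm³

368.167


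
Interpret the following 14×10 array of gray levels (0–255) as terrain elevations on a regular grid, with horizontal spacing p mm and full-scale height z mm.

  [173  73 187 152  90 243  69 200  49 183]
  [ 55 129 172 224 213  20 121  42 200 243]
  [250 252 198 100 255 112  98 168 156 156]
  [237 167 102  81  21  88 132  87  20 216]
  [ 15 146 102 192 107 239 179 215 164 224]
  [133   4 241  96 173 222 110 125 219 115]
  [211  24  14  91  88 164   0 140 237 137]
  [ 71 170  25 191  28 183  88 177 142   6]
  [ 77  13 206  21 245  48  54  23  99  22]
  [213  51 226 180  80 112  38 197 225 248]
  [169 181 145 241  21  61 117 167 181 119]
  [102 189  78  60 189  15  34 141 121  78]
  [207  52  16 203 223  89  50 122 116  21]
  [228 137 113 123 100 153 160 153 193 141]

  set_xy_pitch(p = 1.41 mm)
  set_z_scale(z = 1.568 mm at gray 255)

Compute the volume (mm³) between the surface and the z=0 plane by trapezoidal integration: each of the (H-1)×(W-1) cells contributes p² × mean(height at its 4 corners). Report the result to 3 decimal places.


183.682

height_mm = gray/255 × 1.568; cell vol = 1.41² × mean(4 corners)
unit = 1.41² × 1.568 / (4×255) = 0.00305622 mm³ per gray-sum
row 0: Σ corner-gray over 9 cells = 5022  → 15.3483
row 1: Σ corner-gray over 9 cells = 5624  → 17.1882
row 2: Σ corner-gray over 9 cells = 4933  → 15.0763
row 3: Σ corner-gray over 9 cells = 4776  → 14.5965
row 4: Σ corner-gray over 9 cells = 5555  → 16.9773
row 5: Σ corner-gray over 9 cells = 4492  → 13.7285
row 6: Σ corner-gray over 9 cells = 3949  → 12.0690
row 7: Σ corner-gray over 9 cells = 3602  → 11.0085
row 8: Σ corner-gray over 9 cells = 4196  → 12.8239
row 9: Σ corner-gray over 9 cells = 5195  → 15.8770
row 10: Σ corner-gray over 9 cells = 4350  → 13.2945
row 11: Σ corner-gray over 9 cells = 3804  → 11.6258
row 12: Σ corner-gray over 9 cells = 4603  → 14.0678
Σ rows: total corner-gray = 60101  → 183.6817 mm³


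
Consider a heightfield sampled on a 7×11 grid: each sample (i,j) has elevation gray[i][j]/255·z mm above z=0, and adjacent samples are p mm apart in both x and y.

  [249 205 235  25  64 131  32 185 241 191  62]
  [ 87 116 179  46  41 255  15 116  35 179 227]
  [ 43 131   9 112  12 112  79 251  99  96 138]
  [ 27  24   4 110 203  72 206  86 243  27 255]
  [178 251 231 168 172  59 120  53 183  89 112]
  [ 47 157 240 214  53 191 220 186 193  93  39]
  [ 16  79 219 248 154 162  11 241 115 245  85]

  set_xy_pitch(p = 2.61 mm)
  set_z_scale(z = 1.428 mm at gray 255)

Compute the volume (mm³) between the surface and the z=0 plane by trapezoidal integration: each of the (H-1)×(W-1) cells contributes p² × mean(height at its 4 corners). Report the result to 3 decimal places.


297.629

height_mm = gray/255 × 1.428; cell vol = 2.61² × mean(4 corners)
unit = 2.61² × 1.428 / (4×255) = 0.00953694 mm³ per gray-sum
row 0: Σ corner-gray over 10 cells = 5207  → 49.6588
row 1: Σ corner-gray over 10 cells = 4261  → 40.6369
row 2: Σ corner-gray over 10 cells = 4215  → 40.1982
row 3: Σ corner-gray over 10 cells = 5174  → 49.3441
row 4: Σ corner-gray over 10 cells = 6122  → 58.3851
row 5: Σ corner-gray over 10 cells = 6229  → 59.4056
Σ rows: total corner-gray = 31208  → 297.6288 mm³


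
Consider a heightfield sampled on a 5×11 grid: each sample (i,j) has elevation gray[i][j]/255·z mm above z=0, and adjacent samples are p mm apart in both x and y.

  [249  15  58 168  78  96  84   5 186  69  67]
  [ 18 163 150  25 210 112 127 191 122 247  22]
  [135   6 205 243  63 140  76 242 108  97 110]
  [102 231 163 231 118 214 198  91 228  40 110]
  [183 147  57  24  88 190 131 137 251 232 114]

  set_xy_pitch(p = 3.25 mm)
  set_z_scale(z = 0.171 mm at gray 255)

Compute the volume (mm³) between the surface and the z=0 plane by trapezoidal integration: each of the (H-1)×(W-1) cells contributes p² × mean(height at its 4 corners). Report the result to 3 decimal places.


38.608

height_mm = gray/255 × 0.171; cell vol = 3.25² × mean(4 corners)
unit = 3.25² × 0.171 / (4×255) = 0.00177077 mm³ per gray-sum
row 0: Σ corner-gray over 10 cells = 4568  → 8.0889
row 1: Σ corner-gray over 10 cells = 5339  → 9.4542
row 2: Σ corner-gray over 10 cells = 5845  → 10.3502
row 3: Σ corner-gray over 10 cells = 6051  → 10.7149
Σ rows: total corner-gray = 21803  → 38.6081 mm³


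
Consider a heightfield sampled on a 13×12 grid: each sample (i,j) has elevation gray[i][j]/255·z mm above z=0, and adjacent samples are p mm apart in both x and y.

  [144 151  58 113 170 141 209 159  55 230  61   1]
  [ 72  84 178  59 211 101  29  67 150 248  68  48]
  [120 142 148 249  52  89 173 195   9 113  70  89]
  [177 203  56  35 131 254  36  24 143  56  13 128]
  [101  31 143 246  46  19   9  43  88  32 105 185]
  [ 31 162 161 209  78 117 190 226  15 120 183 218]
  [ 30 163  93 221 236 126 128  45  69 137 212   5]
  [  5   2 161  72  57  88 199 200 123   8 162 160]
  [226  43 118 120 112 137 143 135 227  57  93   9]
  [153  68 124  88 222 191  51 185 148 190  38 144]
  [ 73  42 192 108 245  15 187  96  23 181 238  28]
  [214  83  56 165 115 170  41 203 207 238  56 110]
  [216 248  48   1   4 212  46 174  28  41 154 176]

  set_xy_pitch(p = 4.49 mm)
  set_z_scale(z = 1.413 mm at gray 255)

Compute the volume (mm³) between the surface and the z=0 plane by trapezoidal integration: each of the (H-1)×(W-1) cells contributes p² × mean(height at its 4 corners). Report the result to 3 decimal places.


height_mm = gray/255 × 1.413; cell vol = 4.49² × mean(4 corners)
unit = 4.49² × 1.413 / (4×255) = 0.0279277 mm³ per gray-sum
row 0: Σ corner-gray over 11 cells = 5349  → 149.3851
row 1: Σ corner-gray over 11 cells = 5199  → 145.1959
row 2: Σ corner-gray over 11 cells = 4896  → 136.7339
row 3: Σ corner-gray over 11 cells = 4017  → 112.1854
row 4: Σ corner-gray over 11 cells = 4981  → 139.1077
row 5: Σ corner-gray over 11 cells = 6066  → 169.4092
row 6: Σ corner-gray over 11 cells = 5204  → 145.3356
row 7: Σ corner-gray over 11 cells = 4914  → 137.2366
row 8: Σ corner-gray over 11 cells = 5512  → 153.9373
row 9: Σ corner-gray over 11 cells = 5662  → 158.1265
row 10: Σ corner-gray over 11 cells = 5747  → 160.5003
row 11: Σ corner-gray over 11 cells = 5296  → 147.9049
Σ rows: total corner-gray = 62843  → 1755.0584 mm³

1755.058
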